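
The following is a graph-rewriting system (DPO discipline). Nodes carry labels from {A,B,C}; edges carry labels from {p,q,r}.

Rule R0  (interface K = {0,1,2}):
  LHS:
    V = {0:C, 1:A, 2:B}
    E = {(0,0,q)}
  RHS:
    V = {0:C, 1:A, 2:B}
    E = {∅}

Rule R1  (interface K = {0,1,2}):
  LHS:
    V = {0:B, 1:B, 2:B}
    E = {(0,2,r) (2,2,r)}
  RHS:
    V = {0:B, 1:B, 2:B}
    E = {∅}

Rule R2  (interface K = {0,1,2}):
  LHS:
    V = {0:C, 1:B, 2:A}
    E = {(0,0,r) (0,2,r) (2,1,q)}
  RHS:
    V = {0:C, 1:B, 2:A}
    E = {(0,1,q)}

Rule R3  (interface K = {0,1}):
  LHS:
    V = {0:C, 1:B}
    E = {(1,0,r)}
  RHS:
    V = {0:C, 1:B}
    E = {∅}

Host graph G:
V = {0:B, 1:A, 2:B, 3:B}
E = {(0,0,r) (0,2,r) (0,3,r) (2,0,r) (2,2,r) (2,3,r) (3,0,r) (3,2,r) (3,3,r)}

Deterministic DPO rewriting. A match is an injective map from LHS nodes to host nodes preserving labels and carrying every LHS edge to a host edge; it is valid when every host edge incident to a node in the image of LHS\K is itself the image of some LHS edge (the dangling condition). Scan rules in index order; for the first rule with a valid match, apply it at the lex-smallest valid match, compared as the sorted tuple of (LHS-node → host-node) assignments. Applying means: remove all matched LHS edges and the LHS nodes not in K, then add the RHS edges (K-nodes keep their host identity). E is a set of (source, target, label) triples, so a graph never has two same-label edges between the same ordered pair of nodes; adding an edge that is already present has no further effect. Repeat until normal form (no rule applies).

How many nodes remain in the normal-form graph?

Answer: 4

Rewrite trace:
[0] host  ⇒  4 nodes, 9 edges  {0-r->0 0-r->2 0-r->3 2-r->0 2-r->2 2-r->3 3-r->0 3-r->2 3-r->3}
[1] R1 @ {0↦0, 1↦2, 2↦3}  ⇒  4 nodes, 7 edges  {0-r->0 0-r->2 2-r->0 2-r->2 2-r->3 3-r->0 3-r->2}
[2] R1 @ {0↦0, 1↦3, 2↦2}  ⇒  4 nodes, 5 edges  {0-r->0 2-r->0 2-r->3 3-r->0 3-r->2}
[3] R1 @ {0↦2, 1↦3, 2↦0}  ⇒  4 nodes, 3 edges  {2-r->3 3-r->0 3-r->2}
halt: no rule applies after step 3
NF nodes: {0:B, 1:A, 2:B, 3:B}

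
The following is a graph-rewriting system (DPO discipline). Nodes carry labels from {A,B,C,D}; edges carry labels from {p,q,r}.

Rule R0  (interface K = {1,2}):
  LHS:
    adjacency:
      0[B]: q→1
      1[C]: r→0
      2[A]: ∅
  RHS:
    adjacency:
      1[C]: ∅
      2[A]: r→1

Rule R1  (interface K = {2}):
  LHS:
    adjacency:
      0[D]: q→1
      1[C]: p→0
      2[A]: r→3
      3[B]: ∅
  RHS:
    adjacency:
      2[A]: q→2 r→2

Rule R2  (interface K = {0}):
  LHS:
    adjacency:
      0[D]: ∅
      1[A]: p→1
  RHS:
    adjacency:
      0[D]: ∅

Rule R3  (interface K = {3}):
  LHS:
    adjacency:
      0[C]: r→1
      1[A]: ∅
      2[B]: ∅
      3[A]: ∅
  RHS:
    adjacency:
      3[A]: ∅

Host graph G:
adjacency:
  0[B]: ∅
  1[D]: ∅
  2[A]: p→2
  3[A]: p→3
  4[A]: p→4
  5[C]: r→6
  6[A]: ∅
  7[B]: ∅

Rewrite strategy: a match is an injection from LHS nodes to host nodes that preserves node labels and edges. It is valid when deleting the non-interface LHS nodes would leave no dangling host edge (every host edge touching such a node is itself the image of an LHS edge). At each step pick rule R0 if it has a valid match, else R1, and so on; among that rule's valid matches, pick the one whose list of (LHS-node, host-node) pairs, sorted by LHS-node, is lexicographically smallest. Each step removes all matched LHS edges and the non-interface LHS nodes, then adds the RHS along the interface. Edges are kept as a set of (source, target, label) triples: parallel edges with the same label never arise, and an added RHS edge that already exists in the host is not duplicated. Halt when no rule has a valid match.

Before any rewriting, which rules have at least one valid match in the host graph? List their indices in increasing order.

R0: no valid match — LHS pattern not found
R1: no valid match — LHS pattern not found
R2: 3 valid matches — {0↦1, 1↦2}, {0↦1, 1↦3}, {0↦1, 1↦4}
R3: 6 valid matches — {0↦5, 1↦6, 2↦0, 3↦2}, {0↦5, 1↦6, 2↦0, 3↦3}, {0↦5, 1↦6, 2↦0, 3↦4} (+3 more)

Answer: [R2,R3]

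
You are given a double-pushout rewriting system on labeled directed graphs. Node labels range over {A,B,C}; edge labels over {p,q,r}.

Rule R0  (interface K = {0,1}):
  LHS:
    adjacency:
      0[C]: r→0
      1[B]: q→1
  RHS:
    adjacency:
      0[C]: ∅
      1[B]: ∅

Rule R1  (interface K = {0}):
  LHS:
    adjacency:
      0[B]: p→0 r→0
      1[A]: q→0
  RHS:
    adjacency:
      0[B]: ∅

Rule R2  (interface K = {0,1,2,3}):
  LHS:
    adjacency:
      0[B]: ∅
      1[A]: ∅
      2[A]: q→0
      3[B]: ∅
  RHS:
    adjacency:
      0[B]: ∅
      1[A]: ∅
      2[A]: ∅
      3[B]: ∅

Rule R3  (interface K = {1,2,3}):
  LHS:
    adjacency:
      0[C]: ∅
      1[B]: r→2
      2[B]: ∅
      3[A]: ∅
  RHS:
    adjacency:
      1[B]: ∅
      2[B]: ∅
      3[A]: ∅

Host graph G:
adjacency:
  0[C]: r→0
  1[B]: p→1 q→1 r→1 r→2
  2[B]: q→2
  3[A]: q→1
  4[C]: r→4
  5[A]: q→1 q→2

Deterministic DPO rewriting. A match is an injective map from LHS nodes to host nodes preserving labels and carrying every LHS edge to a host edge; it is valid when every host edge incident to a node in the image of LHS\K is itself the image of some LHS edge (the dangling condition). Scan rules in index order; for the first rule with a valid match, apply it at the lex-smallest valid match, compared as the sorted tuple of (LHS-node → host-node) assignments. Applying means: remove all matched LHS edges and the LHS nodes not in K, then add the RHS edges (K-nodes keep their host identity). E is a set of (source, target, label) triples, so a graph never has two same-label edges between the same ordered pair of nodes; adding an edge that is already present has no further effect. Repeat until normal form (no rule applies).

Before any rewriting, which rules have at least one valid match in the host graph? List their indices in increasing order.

Answer: [R0,R1,R2]

Rewrite trace:
R0: 4 valid matches — {0↦0, 1↦1}, {0↦0, 1↦2}, {0↦4, 1↦1} (+1 more)
R1: 1 valid match — {0↦1, 1↦3}
R2: 3 valid matches — {0↦1, 1↦3, 2↦5, 3↦2}, {0↦1, 1↦5, 2↦3, 3↦2}, {0↦2, 1↦3, 2↦5, 3↦1}
R3: no valid match — 4 raw matches, all fail dangling condition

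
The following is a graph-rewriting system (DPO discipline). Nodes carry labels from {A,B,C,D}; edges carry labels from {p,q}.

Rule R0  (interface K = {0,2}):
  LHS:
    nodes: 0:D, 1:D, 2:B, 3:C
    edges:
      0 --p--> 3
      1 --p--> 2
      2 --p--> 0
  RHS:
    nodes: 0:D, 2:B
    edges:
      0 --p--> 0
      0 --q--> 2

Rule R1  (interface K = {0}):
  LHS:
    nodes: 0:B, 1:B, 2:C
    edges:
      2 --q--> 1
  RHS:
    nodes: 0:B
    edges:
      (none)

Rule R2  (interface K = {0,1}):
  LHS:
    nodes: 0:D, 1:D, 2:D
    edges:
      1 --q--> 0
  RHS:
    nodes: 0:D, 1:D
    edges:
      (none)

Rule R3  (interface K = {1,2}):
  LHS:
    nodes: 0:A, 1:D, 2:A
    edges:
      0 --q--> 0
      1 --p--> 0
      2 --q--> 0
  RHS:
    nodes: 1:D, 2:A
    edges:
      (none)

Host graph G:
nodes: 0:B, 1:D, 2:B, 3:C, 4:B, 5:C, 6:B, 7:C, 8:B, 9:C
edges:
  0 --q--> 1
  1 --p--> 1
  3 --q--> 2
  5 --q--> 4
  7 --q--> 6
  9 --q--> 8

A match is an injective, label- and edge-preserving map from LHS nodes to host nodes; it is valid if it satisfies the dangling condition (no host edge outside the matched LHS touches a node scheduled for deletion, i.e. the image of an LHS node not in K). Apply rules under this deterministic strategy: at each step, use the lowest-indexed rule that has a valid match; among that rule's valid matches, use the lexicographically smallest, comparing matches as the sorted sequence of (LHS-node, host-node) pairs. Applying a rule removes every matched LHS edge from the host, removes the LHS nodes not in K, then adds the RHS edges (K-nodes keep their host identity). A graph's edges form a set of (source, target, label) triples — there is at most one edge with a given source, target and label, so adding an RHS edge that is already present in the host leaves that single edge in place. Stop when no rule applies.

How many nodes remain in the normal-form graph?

start.  V:10 E:6  edges: 0-q->1 1-p->1 3-q->2 5-q->4 7-q->6 9-q->8
1. fire R1 via {0↦0, 1↦2, 2↦3}  →  V:8 E:5  edges: 0-q->1 1-p->1 5-q->4 7-q->6 9-q->8
2. fire R1 via {0↦0, 1↦4, 2↦5}  →  V:6 E:4  edges: 0-q->1 1-p->1 7-q->6 9-q->8
3. fire R1 via {0↦0, 1↦6, 2↦7}  →  V:4 E:3  edges: 0-q->1 1-p->1 9-q->8
4. fire R1 via {0↦0, 1↦8, 2↦9}  →  V:2 E:2  edges: 0-q->1 1-p->1
final graph: no rule applies after step 4
NF nodes: {0:B, 1:D}

Answer: 2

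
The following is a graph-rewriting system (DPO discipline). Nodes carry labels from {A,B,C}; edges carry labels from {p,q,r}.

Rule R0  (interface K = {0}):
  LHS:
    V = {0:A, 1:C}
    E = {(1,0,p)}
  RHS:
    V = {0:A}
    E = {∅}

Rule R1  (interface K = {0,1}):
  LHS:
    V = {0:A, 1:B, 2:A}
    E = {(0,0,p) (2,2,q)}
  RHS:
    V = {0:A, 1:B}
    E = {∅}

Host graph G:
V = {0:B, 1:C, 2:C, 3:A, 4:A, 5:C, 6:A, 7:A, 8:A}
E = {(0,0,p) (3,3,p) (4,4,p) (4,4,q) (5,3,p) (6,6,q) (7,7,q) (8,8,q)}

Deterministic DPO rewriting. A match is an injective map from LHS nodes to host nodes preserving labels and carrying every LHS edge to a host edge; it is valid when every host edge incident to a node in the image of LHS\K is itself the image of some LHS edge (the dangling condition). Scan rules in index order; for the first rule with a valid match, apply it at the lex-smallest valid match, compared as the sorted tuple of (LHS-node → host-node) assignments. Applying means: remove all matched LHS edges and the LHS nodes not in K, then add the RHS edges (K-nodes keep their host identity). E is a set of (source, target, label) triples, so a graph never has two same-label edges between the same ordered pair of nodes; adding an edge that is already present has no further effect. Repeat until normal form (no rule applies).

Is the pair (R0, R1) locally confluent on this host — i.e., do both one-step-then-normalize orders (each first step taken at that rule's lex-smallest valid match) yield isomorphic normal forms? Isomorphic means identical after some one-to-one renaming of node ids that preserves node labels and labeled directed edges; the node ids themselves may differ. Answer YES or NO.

Answer: YES

Derivation:
branch R0-first: apply at {0↦3, 1↦5} → |E|=7, then 2 more step(s) → NF |V|=6 |E|=3 V={0:B, 1:C, 2:C, 3:A, 4:A, 8:A} E=0-p->0 4-q->4 8-q->8
branch R1-first: apply at {0↦3, 1↦0, 2↦6} → |E|=6, then 2 more step(s) → NF |V|=6 |E|=3 V={0:B, 1:C, 2:C, 3:A, 4:A, 8:A} E=0-p->0 4-q->4 8-q->8
graphs isomorphic (equal up to label-preserving node renaming)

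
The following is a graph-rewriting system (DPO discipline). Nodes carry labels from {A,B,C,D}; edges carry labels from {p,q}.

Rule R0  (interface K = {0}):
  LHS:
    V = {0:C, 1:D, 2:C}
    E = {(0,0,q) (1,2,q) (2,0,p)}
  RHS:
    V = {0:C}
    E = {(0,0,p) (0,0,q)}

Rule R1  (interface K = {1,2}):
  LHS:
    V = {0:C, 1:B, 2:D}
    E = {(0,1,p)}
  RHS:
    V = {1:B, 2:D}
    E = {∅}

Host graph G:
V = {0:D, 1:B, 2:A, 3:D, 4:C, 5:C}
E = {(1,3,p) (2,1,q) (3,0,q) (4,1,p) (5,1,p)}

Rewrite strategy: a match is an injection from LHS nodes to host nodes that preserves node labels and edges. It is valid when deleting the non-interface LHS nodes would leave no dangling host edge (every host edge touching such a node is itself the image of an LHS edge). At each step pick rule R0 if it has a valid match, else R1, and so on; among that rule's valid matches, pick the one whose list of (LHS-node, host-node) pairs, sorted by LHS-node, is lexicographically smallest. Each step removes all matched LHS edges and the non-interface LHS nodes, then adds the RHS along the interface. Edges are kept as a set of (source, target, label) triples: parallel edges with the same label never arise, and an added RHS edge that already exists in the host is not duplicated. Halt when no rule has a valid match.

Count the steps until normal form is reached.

Answer: 2

Derivation:
initial: |V|=6 |E|=5  E = 1-p->3 2-q->1 3-q->0 4-p->1 5-p->1
step 1: apply R1 at {0↦4, 1↦1, 2↦0}  → |V|=5 |E|=4  E = 1-p->3 2-q->1 3-q->0 5-p->1
step 2: apply R1 at {0↦5, 1↦1, 2↦0}  → |V|=4 |E|=3  E = 1-p->3 2-q->1 3-q->0
halt: no rule applies after step 2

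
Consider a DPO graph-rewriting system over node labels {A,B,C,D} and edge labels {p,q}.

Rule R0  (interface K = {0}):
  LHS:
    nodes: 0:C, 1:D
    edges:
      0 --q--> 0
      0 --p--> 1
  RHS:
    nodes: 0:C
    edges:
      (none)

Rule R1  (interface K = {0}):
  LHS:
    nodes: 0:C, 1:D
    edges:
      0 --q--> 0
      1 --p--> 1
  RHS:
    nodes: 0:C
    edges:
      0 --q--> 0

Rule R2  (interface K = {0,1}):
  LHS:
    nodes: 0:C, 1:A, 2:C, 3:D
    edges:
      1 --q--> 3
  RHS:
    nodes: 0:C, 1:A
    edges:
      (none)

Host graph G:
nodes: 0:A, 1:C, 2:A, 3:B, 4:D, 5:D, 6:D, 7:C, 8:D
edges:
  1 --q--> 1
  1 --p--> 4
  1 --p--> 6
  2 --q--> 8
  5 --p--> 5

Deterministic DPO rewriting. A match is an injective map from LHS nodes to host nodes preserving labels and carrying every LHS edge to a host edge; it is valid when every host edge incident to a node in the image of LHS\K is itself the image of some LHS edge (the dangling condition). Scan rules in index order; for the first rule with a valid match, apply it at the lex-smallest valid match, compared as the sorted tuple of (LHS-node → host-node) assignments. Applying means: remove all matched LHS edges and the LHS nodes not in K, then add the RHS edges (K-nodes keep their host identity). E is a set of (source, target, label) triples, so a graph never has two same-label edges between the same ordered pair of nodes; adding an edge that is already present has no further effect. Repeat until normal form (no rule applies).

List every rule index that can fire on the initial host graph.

Answer: [R0,R1,R2]

Derivation:
R0: 2 valid matches — {0↦1, 1↦4}, {0↦1, 1↦6}
R1: 1 valid match — {0↦1, 1↦5}
R2: 1 valid match — {0↦1, 1↦2, 2↦7, 3↦8}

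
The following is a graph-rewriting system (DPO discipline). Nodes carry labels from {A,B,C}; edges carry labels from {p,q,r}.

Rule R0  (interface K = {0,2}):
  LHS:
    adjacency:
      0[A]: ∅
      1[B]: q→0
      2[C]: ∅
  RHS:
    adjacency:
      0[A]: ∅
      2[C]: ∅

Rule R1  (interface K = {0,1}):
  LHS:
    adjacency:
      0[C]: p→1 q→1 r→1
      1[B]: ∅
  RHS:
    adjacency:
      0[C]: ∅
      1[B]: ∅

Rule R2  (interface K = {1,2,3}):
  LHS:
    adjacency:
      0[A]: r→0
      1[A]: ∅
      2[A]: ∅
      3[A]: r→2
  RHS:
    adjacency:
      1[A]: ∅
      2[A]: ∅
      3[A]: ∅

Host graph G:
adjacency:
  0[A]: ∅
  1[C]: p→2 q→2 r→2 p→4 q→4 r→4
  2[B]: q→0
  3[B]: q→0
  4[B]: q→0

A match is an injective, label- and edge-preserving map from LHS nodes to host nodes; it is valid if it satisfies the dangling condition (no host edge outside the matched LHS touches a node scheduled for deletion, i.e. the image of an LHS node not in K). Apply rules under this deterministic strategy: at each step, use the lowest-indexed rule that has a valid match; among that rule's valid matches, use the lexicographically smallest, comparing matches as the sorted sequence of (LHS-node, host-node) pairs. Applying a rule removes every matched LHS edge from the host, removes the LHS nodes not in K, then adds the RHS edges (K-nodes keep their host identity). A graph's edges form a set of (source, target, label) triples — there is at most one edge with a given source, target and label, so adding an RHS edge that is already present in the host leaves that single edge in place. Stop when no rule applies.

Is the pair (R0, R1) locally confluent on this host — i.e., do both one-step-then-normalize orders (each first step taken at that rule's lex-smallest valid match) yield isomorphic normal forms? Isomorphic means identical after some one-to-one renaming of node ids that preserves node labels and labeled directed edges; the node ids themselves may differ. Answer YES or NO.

Answer: YES

Rewrite trace:
branch R0-first: apply at {0↦0, 1↦3, 2↦1} → |E|=8, then 4 more step(s) → NF |V|=2 |E|=0 V={0:A, 1:C} E=∅
branch R1-first: apply at {0↦1, 1↦2} → |E|=6, then 4 more step(s) → NF |V|=2 |E|=0 V={0:A, 1:C} E=∅
graphs isomorphic (equal up to label-preserving node renaming)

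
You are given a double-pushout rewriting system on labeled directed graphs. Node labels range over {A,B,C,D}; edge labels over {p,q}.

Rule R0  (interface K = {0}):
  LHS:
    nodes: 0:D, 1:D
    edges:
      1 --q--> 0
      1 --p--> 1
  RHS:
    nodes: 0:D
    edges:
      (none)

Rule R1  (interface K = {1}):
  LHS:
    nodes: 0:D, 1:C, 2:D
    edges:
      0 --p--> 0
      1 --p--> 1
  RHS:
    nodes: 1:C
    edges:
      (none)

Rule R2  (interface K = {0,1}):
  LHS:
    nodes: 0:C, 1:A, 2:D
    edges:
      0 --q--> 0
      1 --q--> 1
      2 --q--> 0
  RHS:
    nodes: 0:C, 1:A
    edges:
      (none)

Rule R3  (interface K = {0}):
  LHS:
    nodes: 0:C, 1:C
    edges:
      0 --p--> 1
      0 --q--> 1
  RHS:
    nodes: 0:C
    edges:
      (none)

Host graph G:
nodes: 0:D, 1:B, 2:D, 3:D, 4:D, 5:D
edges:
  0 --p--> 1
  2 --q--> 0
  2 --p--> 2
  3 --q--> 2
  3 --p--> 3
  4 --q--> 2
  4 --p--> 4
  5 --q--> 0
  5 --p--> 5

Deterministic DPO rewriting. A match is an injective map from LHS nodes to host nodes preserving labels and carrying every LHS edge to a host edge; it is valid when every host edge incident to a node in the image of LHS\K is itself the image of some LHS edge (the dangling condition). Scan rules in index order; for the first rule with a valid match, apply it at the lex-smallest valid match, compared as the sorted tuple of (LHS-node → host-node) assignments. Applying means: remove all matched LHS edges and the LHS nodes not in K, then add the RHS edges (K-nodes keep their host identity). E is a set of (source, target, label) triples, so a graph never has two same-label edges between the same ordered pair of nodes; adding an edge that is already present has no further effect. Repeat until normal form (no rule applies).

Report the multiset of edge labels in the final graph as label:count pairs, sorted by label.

Answer: p:1

Steps:
[0] host  ⇒  6 nodes, 9 edges  {0-p->1 2-q->0 2-p->2 3-q->2 3-p->3 4-q->2 4-p->4 5-q->0 5-p->5}
[1] R0 @ {0↦0, 1↦5}  ⇒  5 nodes, 7 edges  {0-p->1 2-q->0 2-p->2 3-q->2 3-p->3 4-q->2 4-p->4}
[2] R0 @ {0↦2, 1↦3}  ⇒  4 nodes, 5 edges  {0-p->1 2-q->0 2-p->2 4-q->2 4-p->4}
[3] R0 @ {0↦2, 1↦4}  ⇒  3 nodes, 3 edges  {0-p->1 2-q->0 2-p->2}
[4] R0 @ {0↦0, 1↦2}  ⇒  2 nodes, 1 edges  {0-p->1}
final graph: no rule applies after step 4
NF edges: [(0, 1, 'p')]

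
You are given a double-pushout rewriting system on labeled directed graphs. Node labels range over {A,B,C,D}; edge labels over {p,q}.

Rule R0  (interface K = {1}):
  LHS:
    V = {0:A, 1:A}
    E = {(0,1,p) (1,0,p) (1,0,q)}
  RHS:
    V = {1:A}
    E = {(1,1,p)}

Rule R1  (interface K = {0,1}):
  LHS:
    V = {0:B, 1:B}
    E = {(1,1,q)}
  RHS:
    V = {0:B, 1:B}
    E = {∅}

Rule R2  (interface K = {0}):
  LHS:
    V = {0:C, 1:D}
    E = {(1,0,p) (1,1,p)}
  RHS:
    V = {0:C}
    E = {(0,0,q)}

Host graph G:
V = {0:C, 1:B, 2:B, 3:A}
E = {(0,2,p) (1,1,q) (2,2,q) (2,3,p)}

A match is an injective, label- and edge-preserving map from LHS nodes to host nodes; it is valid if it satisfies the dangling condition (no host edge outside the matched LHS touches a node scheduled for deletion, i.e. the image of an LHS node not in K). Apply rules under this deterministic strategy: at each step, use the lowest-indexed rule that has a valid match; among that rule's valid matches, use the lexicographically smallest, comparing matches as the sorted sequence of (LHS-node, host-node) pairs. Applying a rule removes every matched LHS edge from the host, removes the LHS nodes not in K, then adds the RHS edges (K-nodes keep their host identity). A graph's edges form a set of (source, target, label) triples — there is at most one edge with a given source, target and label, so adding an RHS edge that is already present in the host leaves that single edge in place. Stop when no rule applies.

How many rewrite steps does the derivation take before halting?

[0] host  ⇒  4 nodes, 4 edges  {0-p->2 1-q->1 2-q->2 2-p->3}
[1] R1 @ {0↦1, 1↦2}  ⇒  4 nodes, 3 edges  {0-p->2 1-q->1 2-p->3}
[2] R1 @ {0↦2, 1↦1}  ⇒  4 nodes, 2 edges  {0-p->2 2-p->3}
normal form: no rule applies after step 2

Answer: 2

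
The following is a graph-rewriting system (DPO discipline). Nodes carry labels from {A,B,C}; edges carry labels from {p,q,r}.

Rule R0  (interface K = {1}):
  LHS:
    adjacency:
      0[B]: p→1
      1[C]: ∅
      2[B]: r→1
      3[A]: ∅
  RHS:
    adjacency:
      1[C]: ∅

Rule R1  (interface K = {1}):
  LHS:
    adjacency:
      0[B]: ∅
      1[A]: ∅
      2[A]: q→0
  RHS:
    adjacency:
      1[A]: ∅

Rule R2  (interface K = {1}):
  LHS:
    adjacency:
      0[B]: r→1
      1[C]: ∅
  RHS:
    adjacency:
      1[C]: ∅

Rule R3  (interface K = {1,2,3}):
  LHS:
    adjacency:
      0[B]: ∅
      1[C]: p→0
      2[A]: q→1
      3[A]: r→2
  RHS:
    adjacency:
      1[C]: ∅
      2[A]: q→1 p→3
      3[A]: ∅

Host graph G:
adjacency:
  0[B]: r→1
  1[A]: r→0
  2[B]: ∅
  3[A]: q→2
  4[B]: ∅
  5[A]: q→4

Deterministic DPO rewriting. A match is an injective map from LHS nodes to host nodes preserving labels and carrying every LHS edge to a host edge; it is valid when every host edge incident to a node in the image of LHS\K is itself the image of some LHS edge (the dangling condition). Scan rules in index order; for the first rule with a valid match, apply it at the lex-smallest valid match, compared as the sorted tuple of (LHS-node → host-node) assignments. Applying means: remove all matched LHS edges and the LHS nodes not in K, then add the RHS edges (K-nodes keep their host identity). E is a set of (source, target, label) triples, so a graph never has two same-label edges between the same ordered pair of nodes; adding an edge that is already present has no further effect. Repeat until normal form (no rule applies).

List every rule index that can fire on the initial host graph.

R0: no valid match — LHS pattern not found
R1: 4 valid matches — {0↦2, 1↦1, 2↦3}, {0↦2, 1↦5, 2↦3}, {0↦4, 1↦1, 2↦5} (+1 more)
R2: no valid match — LHS pattern not found
R3: no valid match — LHS pattern not found

Answer: [R1]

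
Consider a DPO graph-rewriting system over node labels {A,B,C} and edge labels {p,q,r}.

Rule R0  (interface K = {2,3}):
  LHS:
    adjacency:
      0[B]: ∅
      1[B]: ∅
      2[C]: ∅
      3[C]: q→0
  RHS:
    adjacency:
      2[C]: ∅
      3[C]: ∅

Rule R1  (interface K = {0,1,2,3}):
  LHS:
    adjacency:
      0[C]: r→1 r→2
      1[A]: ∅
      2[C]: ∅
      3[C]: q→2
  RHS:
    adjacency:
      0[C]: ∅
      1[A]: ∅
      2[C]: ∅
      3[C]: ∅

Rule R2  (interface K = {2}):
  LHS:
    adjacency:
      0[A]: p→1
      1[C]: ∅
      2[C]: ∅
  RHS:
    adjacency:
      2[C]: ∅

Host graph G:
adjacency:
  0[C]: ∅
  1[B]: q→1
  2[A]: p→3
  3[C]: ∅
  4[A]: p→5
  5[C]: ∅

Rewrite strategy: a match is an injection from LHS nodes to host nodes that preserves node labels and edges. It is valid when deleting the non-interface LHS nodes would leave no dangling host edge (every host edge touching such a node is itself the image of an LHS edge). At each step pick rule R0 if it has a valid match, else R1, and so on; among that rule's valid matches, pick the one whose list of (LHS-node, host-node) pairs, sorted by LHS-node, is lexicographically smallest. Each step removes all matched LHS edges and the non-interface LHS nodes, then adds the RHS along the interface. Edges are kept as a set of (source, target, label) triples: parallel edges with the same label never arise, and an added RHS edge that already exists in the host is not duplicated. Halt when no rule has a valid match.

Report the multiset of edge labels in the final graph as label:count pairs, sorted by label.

[0] host  ⇒  6 nodes, 3 edges  {1-q->1 2-p->3 4-p->5}
[1] R2 @ {0↦2, 1↦3, 2↦0}  ⇒  4 nodes, 2 edges  {1-q->1 4-p->5}
[2] R2 @ {0↦4, 1↦5, 2↦0}  ⇒  2 nodes, 1 edges  {1-q->1}
normal form: no rule applies after step 2
NF edges: [(1, 1, 'q')]

Answer: q:1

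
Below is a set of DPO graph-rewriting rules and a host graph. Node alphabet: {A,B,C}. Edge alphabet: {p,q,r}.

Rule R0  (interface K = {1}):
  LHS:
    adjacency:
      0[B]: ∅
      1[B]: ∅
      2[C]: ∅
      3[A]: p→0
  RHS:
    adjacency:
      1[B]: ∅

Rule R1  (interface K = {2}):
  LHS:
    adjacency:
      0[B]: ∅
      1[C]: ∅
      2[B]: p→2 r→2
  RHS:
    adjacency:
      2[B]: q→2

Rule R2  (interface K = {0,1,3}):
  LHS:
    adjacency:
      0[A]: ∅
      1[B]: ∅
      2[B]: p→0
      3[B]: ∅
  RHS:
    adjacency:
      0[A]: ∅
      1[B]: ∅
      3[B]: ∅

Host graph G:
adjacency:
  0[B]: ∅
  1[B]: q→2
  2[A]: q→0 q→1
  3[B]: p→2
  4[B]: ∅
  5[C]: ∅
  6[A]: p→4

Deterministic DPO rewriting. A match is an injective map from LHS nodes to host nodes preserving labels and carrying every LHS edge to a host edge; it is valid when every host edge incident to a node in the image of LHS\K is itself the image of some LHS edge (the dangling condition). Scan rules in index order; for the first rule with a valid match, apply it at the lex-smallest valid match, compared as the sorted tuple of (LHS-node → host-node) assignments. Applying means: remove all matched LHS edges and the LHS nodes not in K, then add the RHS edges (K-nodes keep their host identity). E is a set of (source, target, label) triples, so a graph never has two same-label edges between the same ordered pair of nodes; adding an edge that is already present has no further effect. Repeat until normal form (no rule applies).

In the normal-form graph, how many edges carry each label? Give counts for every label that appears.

[0] host  ⇒  7 nodes, 5 edges  {1-q->2 2-q->0 2-q->1 3-p->2 6-p->4}
[1] R0 @ {0↦4, 1↦0, 2↦5, 3↦6}  ⇒  4 nodes, 4 edges  {1-q->2 2-q->0 2-q->1 3-p->2}
[2] R2 @ {0↦2, 1↦0, 2↦3, 3↦1}  ⇒  3 nodes, 3 edges  {1-q->2 2-q->0 2-q->1}
halt: no rule applies after step 2
NF edges: [(1, 2, 'q'), (2, 0, 'q'), (2, 1, 'q')]

Answer: q:3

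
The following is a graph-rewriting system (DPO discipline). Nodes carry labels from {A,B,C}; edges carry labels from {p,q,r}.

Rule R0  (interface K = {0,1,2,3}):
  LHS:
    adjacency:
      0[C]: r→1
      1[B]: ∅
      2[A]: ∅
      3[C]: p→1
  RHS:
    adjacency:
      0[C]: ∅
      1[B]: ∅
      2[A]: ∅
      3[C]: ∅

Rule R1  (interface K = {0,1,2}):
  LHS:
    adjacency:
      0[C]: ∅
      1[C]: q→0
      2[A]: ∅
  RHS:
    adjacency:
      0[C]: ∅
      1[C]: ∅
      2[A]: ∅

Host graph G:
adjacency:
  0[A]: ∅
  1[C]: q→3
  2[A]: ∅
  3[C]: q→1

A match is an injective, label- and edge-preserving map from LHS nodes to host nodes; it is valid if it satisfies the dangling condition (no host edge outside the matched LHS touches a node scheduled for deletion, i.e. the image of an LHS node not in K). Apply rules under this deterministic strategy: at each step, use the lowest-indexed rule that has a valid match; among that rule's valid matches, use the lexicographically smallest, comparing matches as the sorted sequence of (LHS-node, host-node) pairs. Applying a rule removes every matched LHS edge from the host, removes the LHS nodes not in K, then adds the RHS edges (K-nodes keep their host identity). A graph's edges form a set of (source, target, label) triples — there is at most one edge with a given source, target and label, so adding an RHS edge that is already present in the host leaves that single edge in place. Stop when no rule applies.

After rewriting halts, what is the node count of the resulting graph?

start.  V:4 E:2  edges: 1-q->3 3-q->1
1. fire R1 via {0↦1, 1↦3, 2↦0}  →  V:4 E:1  edges: 1-q->3
2. fire R1 via {0↦3, 1↦1, 2↦0}  →  V:4 E:0  edges: ∅
final graph: no rule applies after step 2
NF nodes: {0:A, 1:C, 2:A, 3:C}

Answer: 4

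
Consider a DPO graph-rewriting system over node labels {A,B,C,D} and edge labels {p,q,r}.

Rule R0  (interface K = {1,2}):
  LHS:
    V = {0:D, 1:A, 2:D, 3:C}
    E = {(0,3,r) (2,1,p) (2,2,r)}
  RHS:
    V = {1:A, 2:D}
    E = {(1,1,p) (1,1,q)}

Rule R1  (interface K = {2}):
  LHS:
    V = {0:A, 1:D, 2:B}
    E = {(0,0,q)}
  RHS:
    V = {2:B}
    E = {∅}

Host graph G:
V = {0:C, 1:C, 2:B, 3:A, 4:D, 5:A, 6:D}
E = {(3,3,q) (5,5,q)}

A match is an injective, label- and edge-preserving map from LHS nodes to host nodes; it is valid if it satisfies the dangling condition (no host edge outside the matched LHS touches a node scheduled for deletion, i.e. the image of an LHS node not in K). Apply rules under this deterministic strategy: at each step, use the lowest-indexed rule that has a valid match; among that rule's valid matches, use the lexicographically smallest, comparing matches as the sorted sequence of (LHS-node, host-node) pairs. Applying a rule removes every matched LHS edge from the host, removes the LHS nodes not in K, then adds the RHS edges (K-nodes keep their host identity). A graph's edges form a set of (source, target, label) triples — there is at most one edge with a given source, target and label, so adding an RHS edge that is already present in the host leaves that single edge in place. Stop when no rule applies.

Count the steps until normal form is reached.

start.  V:7 E:2  edges: 3-q->3 5-q->5
1. fire R1 via {0↦3, 1↦4, 2↦2}  →  V:5 E:1  edges: 5-q->5
2. fire R1 via {0↦5, 1↦6, 2↦2}  →  V:3 E:0  edges: ∅
halt: no rule applies after step 2

Answer: 2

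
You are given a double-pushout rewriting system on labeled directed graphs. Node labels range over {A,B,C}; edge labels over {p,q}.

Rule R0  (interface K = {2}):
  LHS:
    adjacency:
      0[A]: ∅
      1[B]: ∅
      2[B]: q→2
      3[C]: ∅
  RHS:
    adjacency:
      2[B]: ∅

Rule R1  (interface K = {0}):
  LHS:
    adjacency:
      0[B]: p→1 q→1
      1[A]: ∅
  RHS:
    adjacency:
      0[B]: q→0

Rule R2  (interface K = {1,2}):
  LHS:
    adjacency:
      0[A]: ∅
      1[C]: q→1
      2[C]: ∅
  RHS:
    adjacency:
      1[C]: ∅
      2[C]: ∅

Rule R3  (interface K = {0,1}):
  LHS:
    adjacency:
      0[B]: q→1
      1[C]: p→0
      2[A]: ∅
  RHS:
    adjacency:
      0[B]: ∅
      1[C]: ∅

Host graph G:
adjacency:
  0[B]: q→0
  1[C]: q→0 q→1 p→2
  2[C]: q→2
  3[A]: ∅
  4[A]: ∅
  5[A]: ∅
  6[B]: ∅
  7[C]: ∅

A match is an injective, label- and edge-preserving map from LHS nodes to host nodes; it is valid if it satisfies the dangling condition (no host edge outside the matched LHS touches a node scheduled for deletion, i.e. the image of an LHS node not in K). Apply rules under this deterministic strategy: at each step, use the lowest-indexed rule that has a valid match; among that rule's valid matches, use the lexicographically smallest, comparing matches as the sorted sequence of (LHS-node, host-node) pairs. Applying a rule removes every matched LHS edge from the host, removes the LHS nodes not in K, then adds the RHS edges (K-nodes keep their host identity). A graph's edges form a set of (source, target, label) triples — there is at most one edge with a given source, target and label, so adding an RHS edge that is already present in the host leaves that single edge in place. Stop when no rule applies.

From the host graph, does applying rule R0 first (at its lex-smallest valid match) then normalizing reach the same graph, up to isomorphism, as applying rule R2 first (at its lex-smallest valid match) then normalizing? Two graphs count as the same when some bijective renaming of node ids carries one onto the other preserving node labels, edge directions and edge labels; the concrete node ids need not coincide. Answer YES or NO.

Answer: YES

Steps:
branch R0-first: apply at {0↦3, 1↦6, 2↦0, 3↦7} → |E|=4, then 2 more step(s) → NF |V|=3 |E|=2 V={0:B, 1:C, 2:C} E=1-q->0 1-p->2
branch R2-first: apply at {0↦3, 1↦1, 2↦2} → |E|=4, then 2 more step(s) → NF |V|=3 |E|=2 V={0:B, 1:C, 2:C} E=1-q->0 1-p->2
graphs isomorphic (equal up to label-preserving node renaming)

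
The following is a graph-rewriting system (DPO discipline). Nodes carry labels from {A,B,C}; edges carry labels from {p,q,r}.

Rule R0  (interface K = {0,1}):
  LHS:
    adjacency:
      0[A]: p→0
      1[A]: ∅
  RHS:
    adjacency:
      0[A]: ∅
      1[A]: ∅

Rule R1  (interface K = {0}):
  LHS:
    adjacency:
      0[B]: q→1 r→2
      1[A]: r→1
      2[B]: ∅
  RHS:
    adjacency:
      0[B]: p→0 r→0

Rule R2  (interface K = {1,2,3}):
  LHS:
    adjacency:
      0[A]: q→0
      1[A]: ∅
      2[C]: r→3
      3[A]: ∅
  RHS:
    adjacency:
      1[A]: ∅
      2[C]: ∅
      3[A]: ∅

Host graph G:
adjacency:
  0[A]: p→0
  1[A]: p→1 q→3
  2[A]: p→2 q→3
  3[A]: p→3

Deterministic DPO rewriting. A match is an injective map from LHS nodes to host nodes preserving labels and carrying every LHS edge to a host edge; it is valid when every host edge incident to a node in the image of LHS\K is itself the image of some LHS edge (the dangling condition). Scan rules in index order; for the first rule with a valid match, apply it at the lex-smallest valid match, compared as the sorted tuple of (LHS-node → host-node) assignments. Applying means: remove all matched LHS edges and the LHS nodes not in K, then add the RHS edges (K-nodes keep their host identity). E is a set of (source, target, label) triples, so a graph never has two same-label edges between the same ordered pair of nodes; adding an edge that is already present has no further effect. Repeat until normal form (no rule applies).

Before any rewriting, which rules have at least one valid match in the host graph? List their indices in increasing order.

R0: 12 valid matches — {0↦0, 1↦1}, {0↦0, 1↦2}, {0↦0, 1↦3} (+9 more)
R1: no valid match — LHS pattern not found
R2: no valid match — LHS pattern not found

Answer: [R0]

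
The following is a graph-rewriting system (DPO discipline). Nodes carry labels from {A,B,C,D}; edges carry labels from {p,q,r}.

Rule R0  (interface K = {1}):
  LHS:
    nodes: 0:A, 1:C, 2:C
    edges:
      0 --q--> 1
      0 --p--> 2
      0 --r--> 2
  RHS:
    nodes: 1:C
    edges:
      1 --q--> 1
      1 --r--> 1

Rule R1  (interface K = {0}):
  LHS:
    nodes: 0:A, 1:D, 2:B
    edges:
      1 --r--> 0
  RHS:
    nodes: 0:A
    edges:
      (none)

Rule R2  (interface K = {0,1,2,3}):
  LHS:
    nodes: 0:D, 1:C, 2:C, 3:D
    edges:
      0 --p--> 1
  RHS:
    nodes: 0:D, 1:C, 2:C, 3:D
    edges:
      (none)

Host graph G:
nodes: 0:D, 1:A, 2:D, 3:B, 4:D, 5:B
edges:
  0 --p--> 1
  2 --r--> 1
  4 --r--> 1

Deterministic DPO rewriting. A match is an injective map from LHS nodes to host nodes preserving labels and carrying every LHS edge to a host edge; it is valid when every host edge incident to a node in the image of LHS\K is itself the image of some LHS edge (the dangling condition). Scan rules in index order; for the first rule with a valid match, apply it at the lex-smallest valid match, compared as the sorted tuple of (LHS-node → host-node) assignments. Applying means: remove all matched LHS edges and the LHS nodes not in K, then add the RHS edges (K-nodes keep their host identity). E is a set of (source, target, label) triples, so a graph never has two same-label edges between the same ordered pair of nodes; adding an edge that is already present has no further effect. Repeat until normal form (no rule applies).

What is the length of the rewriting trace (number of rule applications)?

initial: |V|=6 |E|=3  E = 0-p->1 2-r->1 4-r->1
step 1: apply R1 at {0↦1, 1↦2, 2↦3}  → |V|=4 |E|=2  E = 0-p->1 4-r->1
step 2: apply R1 at {0↦1, 1↦4, 2↦5}  → |V|=2 |E|=1  E = 0-p->1
halt: no rule applies after step 2

Answer: 2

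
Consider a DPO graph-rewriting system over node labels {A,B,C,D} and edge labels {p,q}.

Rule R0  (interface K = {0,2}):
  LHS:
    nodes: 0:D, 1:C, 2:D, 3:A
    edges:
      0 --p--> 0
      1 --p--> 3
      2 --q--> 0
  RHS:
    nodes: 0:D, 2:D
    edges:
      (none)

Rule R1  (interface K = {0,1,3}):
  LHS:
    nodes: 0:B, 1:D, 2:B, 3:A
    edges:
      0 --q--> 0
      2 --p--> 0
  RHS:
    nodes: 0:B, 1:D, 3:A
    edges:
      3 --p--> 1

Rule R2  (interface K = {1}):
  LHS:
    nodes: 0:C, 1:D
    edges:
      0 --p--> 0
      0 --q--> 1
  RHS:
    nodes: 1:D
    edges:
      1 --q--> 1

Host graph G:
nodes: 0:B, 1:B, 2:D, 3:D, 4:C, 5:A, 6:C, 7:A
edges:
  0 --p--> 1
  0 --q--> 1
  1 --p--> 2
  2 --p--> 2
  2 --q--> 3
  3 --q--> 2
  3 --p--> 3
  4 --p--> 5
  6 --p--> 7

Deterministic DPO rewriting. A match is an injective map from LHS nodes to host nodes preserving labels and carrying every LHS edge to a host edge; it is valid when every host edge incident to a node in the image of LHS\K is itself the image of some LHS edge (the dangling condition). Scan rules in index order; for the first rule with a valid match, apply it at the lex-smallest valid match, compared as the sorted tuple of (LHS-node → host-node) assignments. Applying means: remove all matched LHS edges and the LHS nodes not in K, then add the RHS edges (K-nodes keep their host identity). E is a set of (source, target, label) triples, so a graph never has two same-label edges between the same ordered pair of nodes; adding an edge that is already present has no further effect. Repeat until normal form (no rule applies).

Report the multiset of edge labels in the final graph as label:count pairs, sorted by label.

Answer: p:2 q:1

Derivation:
start.  V:8 E:9  edges: 0-p->1 0-q->1 1-p->2 2-p->2 2-q->3 3-q->2 3-p->3 4-p->5 6-p->7
1. fire R0 via {0↦2, 1↦4, 2↦3, 3↦5}  →  V:6 E:6  edges: 0-p->1 0-q->1 1-p->2 2-q->3 3-p->3 6-p->7
2. fire R0 via {0↦3, 1↦6, 2↦2, 3↦7}  →  V:4 E:3  edges: 0-p->1 0-q->1 1-p->2
final graph: no rule applies after step 2
NF edges: [(0, 1, 'p'), (0, 1, 'q'), (1, 2, 'p')]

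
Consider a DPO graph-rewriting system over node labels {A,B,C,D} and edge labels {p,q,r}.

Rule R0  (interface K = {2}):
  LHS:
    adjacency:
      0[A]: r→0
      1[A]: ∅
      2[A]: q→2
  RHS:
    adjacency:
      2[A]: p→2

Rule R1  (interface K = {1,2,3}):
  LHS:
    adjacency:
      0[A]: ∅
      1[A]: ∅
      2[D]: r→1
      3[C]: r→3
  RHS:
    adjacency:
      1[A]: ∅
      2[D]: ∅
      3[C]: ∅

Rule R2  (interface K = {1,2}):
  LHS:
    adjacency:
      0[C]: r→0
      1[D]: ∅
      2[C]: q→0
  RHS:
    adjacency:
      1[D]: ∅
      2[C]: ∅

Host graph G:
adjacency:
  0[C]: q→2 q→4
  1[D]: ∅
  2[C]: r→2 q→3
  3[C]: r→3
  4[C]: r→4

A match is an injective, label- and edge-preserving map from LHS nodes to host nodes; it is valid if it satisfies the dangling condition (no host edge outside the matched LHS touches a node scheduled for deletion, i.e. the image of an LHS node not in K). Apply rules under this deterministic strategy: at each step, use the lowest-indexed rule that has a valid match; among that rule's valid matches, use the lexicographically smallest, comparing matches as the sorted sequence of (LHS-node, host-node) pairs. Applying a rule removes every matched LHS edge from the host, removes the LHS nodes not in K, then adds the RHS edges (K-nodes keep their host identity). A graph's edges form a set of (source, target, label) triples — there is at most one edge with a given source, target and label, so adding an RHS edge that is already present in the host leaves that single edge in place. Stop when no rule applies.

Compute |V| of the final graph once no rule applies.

initial: |V|=5 |E|=6  E = 0-q->2 0-q->4 2-r->2 2-q->3 3-r->3 4-r->4
step 1: apply R2 at {0↦3, 1↦1, 2↦2}  → |V|=4 |E|=4  E = 0-q->2 0-q->4 2-r->2 4-r->4
step 2: apply R2 at {0↦2, 1↦1, 2↦0}  → |V|=3 |E|=2  E = 0-q->4 4-r->4
step 3: apply R2 at {0↦4, 1↦1, 2↦0}  → |V|=2 |E|=0  E = ∅
normal form: no rule applies after step 3
NF nodes: {0:C, 1:D}

Answer: 2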